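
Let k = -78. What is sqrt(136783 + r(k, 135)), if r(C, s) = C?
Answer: sqrt(136705) ≈ 369.74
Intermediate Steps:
sqrt(136783 + r(k, 135)) = sqrt(136783 - 78) = sqrt(136705)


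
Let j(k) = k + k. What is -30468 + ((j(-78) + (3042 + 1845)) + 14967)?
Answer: -10770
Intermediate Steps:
j(k) = 2*k
-30468 + ((j(-78) + (3042 + 1845)) + 14967) = -30468 + ((2*(-78) + (3042 + 1845)) + 14967) = -30468 + ((-156 + 4887) + 14967) = -30468 + (4731 + 14967) = -30468 + 19698 = -10770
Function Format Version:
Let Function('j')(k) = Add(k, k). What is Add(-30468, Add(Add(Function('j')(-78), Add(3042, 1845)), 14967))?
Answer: -10770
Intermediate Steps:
Function('j')(k) = Mul(2, k)
Add(-30468, Add(Add(Function('j')(-78), Add(3042, 1845)), 14967)) = Add(-30468, Add(Add(Mul(2, -78), Add(3042, 1845)), 14967)) = Add(-30468, Add(Add(-156, 4887), 14967)) = Add(-30468, Add(4731, 14967)) = Add(-30468, 19698) = -10770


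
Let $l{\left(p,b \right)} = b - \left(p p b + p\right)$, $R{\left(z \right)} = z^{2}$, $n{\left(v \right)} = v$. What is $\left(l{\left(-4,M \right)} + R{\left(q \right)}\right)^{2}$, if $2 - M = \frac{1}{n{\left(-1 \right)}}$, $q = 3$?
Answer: $1024$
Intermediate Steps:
$M = 3$ ($M = 2 - \frac{1}{-1} = 2 - -1 = 2 + 1 = 3$)
$l{\left(p,b \right)} = b - p - b p^{2}$ ($l{\left(p,b \right)} = b - \left(p^{2} b + p\right) = b - \left(b p^{2} + p\right) = b - \left(p + b p^{2}\right) = b - p - b p^{2}$)
$\left(l{\left(-4,M \right)} + R{\left(q \right)}\right)^{2} = \left(\left(3 - -4 - 3 \left(-4\right)^{2}\right) + 3^{2}\right)^{2} = \left(\left(3 + 4 - 3 \cdot 16\right) + 9\right)^{2} = \left(\left(3 + 4 - 48\right) + 9\right)^{2} = \left(-41 + 9\right)^{2} = \left(-32\right)^{2} = 1024$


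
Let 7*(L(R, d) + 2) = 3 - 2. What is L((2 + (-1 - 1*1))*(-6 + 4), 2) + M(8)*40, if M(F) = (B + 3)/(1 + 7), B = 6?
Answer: 302/7 ≈ 43.143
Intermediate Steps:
M(F) = 9/8 (M(F) = (6 + 3)/(1 + 7) = 9/8)
L(R, d) = -13/7 (L(R, d) = -2 + (3 - 2)/7 = -2 + (1/7)*1 = -2 + 1/7 = -13/7)
L((2 + (-1 - 1*1))*(-6 + 4), 2) + M(8)*40 = -13/7 + (9/8)*40 = -13/7 + 45 = 302/7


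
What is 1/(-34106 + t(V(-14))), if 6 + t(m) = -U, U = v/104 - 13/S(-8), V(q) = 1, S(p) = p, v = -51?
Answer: -52/1773883 ≈ -2.9314e-5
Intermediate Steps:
U = 59/52 (U = -51/104 - 13/(-8) = -51*1/104 - 13*(-⅛) = -51/104 + 13/8 = 59/52 ≈ 1.1346)
t(m) = -371/52 (t(m) = -6 - 1*59/52 = -6 - 59/52 = -371/52)
1/(-34106 + t(V(-14))) = 1/(-34106 - 371/52) = 1/(-1773883/52) = -52/1773883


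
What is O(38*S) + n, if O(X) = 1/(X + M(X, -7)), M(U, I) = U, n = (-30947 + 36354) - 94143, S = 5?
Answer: -33719679/380 ≈ -88736.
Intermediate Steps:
n = -88736 (n = 5407 - 94143 = -88736)
O(X) = 1/(2*X) (O(X) = 1/(X + X) = 1/(2*X))
O(38*S) + n = 1/(2*((38*5))) - 88736 = (1/2)/190 - 88736 = (1/2)*(1/190) - 88736 = 1/380 - 88736 = -33719679/380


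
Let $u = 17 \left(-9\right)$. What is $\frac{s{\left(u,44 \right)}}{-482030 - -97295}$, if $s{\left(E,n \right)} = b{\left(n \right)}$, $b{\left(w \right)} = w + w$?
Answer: $- \frac{88}{384735} \approx -0.00022873$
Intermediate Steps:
$b{\left(w \right)} = 2 w$
$u = -153$
$s{\left(E,n \right)} = 2 n$
$\frac{s{\left(u,44 \right)}}{-482030 - -97295} = \frac{2 \cdot 44}{-482030 - -97295} = \frac{88}{-482030 + 97295} = \frac{88}{-384735} = 88 \left(- \frac{1}{384735}\right) = - \frac{88}{384735}$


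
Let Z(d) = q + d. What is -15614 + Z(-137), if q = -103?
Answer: -15854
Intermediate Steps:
Z(d) = -103 + d
-15614 + Z(-137) = -15614 + (-103 - 137) = -15614 - 240 = -15854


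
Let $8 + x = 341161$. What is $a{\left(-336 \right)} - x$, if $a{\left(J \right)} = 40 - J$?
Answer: $-340777$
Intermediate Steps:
$x = 341153$ ($x = -8 + 341161 = 341153$)
$a{\left(-336 \right)} - x = \left(40 - -336\right) - 341153 = \left(40 + 336\right) - 341153 = 376 - 341153 = -340777$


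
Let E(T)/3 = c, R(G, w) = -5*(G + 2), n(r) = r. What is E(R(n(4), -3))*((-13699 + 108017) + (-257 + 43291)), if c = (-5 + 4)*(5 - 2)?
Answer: -1236168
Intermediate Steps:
c = -3 (c = -1*3 = -3)
R(G, w) = -10 - 5*G (R(G, w) = -5*(2 + G) = -10 - 5*G)
E(T) = -9 (E(T) = 3*(-3) = -9)
E(R(n(4), -3))*((-13699 + 108017) + (-257 + 43291)) = -9*((-13699 + 108017) + (-257 + 43291)) = -9*(94318 + 43034) = -9*137352 = -1236168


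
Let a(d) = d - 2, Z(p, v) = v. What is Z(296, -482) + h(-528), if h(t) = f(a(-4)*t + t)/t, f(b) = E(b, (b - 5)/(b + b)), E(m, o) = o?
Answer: -268748303/557568 ≈ -482.00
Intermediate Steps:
a(d) = -2 + d
f(b) = (-5 + b)/(2*b) (f(b) = (b - 5)/(b + b) = (-5 + b)/((2*b)) = (-5 + b)*(1/(2*b)) = (-5 + b)/(2*b))
h(t) = -(-5 - 5*t)/(10*t²) (h(t) = ((-5 + ((-2 - 4)*t + t))/(2*((-2 - 4)*t + t)))/t = ((-5 + (-6*t + t))/(2*(-6*t + t)))/t = ((-5 - 5*t)/(2*((-5*t))))/t = ((-1/(5*t))*(-5 - 5*t)/2)/t = (-(-5 - 5*t)/(10*t))/t = -(-5 - 5*t)/(10*t²))
Z(296, -482) + h(-528) = -482 + (½)*(1 - 528)/(-528)² = -482 + (½)*(1/278784)*(-527) = -482 - 527/557568 = -268748303/557568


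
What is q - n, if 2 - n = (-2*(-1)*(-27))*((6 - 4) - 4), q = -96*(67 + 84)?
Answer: -14390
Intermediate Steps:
q = -14496 (q = -96*151 = -14496)
n = -106 (n = 2 - -2*(-1)*(-27)*((6 - 4) - 4) = 2 - 2*(-27)*(2 - 4) = 2 - (-54)*(-2) = 2 - 1*108 = 2 - 108 = -106)
q - n = -14496 - 1*(-106) = -14496 + 106 = -14390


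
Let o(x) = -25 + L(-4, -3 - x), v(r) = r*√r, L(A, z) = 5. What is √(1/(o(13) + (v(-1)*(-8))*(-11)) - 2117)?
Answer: √(-2193900453 + 11198*I)/1018 ≈ 0.00011742 + 46.011*I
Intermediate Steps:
v(r) = r^(3/2)
o(x) = -20 (o(x) = -25 + 5 = -20)
√(1/(o(13) + (v(-1)*(-8))*(-11)) - 2117) = √(1/(-20 + ((-1)^(3/2)*(-8))*(-11)) - 2117) = √(1/(-20 + (-I*(-8))*(-11)) - 2117) = √(1/(-20 + (8*I)*(-11)) - 2117) = √(1/(-20 - 88*I) - 2117) = √((-20 + 88*I)/8144 - 2117) = √(-2117 + (-20 + 88*I)/8144)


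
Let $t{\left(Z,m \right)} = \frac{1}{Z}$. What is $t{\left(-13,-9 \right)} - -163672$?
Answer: $\frac{2127735}{13} \approx 1.6367 \cdot 10^{5}$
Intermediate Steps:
$t{\left(-13,-9 \right)} - -163672 = \frac{1}{-13} - -163672 = - \frac{1}{13} + 163672 = \frac{2127735}{13}$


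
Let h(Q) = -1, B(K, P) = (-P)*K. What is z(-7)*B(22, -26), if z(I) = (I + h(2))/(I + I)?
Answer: 2288/7 ≈ 326.86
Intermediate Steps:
B(K, P) = -K*P
z(I) = (-1 + I)/(2*I) (z(I) = (I - 1)/(I + I) = (-1 + I)/((2*I)) = (-1 + I)*(1/(2*I)) = (-1 + I)/(2*I))
z(-7)*B(22, -26) = ((½)*(-1 - 7)/(-7))*(-1*22*(-26)) = ((½)*(-⅐)*(-8))*572 = (4/7)*572 = 2288/7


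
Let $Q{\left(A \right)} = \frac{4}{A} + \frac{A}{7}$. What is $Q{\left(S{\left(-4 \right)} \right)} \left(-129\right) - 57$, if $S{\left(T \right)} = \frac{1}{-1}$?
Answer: $\frac{3342}{7} \approx 477.43$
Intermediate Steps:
$S{\left(T \right)} = -1$
$Q{\left(A \right)} = \frac{4}{A} + \frac{A}{7}$ ($Q{\left(A \right)} = \frac{4}{A} + A \frac{1}{7} = \frac{4}{A} + \frac{A}{7}$)
$Q{\left(S{\left(-4 \right)} \right)} \left(-129\right) - 57 = \left(\frac{4}{-1} + \frac{1}{7} \left(-1\right)\right) \left(-129\right) - 57 = \left(4 \left(-1\right) - \frac{1}{7}\right) \left(-129\right) - 57 = \left(-4 - \frac{1}{7}\right) \left(-129\right) - 57 = \left(- \frac{29}{7}\right) \left(-129\right) - 57 = \frac{3741}{7} - 57 = \frac{3342}{7}$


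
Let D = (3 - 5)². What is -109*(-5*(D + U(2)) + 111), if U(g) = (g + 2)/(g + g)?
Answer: -9374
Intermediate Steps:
U(g) = (2 + g)/(2*g) (U(g) = (2 + g)/((2*g)) = (2 + g)*(1/(2*g)) = (2 + g)/(2*g))
D = 4 (D = (-2)² = 4)
-109*(-5*(D + U(2)) + 111) = -109*(-5*(4 + (½)*(2 + 2)/2) + 111) = -109*(-5*(4 + (½)*(½)*4) + 111) = -109*(-5*(4 + 1) + 111) = -109*(-5*5 + 111) = -109*(-25 + 111) = -109*86 = -9374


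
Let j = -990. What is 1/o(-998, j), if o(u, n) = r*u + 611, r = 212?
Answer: -1/210965 ≈ -4.7401e-6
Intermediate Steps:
o(u, n) = 611 + 212*u (o(u, n) = 212*u + 611 = 611 + 212*u)
1/o(-998, j) = 1/(611 + 212*(-998)) = 1/(611 - 211576) = 1/(-210965) = -1/210965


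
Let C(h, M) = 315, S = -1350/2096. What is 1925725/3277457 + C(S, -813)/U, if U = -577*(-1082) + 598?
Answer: 401480353385/682707402928 ≈ 0.58807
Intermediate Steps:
S = -675/1048 (S = -1350*1/2096 = -675/1048 ≈ -0.64408)
U = 624912 (U = 624314 + 598 = 624912)
1925725/3277457 + C(S, -813)/U = 1925725/3277457 + 315/624912 = 1925725*(1/3277457) + 315*(1/624912) = 1925725/3277457 + 105/208304 = 401480353385/682707402928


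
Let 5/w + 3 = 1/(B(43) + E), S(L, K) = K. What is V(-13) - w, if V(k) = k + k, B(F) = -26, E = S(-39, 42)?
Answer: -1142/47 ≈ -24.298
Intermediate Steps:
E = 42
V(k) = 2*k
w = -80/47 (w = 5/(-3 + 1/(-26 + 42)) = 5/(-3 + 1/16) = 5/(-47/16) = 5*(-16/47) = -80/47 ≈ -1.7021)
V(-13) - w = 2*(-13) - 1*(-80/47) = -26 + 80/47 = -1142/47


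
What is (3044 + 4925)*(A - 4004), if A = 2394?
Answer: -12830090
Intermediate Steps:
(3044 + 4925)*(A - 4004) = (3044 + 4925)*(2394 - 4004) = 7969*(-1610) = -12830090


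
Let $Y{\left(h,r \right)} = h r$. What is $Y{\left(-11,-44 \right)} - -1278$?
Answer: $1762$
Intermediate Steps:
$Y{\left(-11,-44 \right)} - -1278 = \left(-11\right) \left(-44\right) - -1278 = 484 + 1278 = 1762$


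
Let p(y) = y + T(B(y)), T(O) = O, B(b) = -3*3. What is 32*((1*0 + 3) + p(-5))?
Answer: -352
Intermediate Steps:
B(b) = -9
p(y) = -9 + y (p(y) = y - 9 = -9 + y)
32*((1*0 + 3) + p(-5)) = 32*((1*0 + 3) + (-9 - 5)) = 32*((0 + 3) - 14) = 32*(3 - 14) = 32*(-11) = -352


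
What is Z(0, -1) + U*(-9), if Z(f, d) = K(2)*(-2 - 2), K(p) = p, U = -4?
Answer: 28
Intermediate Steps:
Z(f, d) = -8 (Z(f, d) = 2*(-2 - 2) = 2*(-4) = -8)
Z(0, -1) + U*(-9) = -8 - 4*(-9) = -8 + 36 = 28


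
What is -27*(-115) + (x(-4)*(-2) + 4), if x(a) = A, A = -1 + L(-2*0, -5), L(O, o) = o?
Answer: 3121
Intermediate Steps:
A = -6 (A = -1 - 5 = -6)
x(a) = -6
-27*(-115) + (x(-4)*(-2) + 4) = -27*(-115) + (-6*(-2) + 4) = 3105 + (12 + 4) = 3105 + 16 = 3121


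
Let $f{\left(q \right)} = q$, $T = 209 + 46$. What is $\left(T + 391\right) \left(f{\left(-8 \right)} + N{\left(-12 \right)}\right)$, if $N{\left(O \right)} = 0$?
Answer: $-5168$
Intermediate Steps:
$T = 255$
$\left(T + 391\right) \left(f{\left(-8 \right)} + N{\left(-12 \right)}\right) = \left(255 + 391\right) \left(-8 + 0\right) = 646 \left(-8\right) = -5168$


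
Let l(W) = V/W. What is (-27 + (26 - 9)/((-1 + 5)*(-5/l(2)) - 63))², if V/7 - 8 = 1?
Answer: 11949550596/16072081 ≈ 743.50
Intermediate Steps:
V = 63 (V = 56 + 7*1 = 56 + 7 = 63)
l(W) = 63/W
(-27 + (26 - 9)/((-1 + 5)*(-5/l(2)) - 63))² = (-27 + (26 - 9)/((-1 + 5)*(-5/(63/2)) - 63))² = (-27 + 17/(4*(-5/(63*(½))) - 63))² = (-27 + 17/(4*(-5/63/2) - 63))² = (-27 + 17/(4*(-5*2/63) - 63))² = (-27 + 17/(4*(-10/63) - 63))² = (-27 + 17/(-40/63 - 63))² = (-27 + 17/(-4009/63))² = (-27 + 17*(-63/4009))² = (-27 - 1071/4009)² = (-109314/4009)² = 11949550596/16072081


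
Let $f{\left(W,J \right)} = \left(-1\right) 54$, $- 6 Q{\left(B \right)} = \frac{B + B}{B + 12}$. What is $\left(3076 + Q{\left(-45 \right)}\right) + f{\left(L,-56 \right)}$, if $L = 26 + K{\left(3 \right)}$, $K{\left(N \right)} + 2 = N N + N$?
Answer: $\frac{33237}{11} \approx 3021.5$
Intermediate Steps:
$K{\left(N \right)} = -2 + N + N^{2}$ ($K{\left(N \right)} = -2 + \left(N N + N\right) = -2 + \left(N^{2} + N\right) = -2 + \left(N + N^{2}\right) = -2 + N + N^{2}$)
$Q{\left(B \right)} = - \frac{B}{3 \left(12 + B\right)}$ ($Q{\left(B \right)} = - \frac{\left(B + B\right) \frac{1}{B + 12}}{6} = - \frac{2 B \frac{1}{12 + B}}{6} = - \frac{B}{3 \left(12 + B\right)}$)
$L = 36$ ($L = 26 + \left(-2 + 3 + 3^{2}\right) = 26 + \left(-2 + 3 + 9\right) = 26 + 10 = 36$)
$f{\left(W,J \right)} = -54$
$\left(3076 + Q{\left(-45 \right)}\right) + f{\left(L,-56 \right)} = \left(3076 - - \frac{45}{36 + 3 \left(-45\right)}\right) - 54 = \left(3076 - - \frac{45}{36 - 135}\right) - 54 = \left(3076 - - \frac{45}{-99}\right) - 54 = \left(3076 - \left(-45\right) \left(- \frac{1}{99}\right)\right) - 54 = \left(3076 - \frac{5}{11}\right) - 54 = \frac{33831}{11} - 54 = \frac{33237}{11}$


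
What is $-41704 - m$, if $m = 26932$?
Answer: $-68636$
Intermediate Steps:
$-41704 - m = -41704 - 26932 = -68636$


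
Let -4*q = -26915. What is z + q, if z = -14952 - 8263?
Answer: -65945/4 ≈ -16486.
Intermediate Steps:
q = 26915/4 (q = -1/4*(-26915) = 26915/4 ≈ 6728.8)
z = -23215
z + q = -23215 + 26915/4 = -65945/4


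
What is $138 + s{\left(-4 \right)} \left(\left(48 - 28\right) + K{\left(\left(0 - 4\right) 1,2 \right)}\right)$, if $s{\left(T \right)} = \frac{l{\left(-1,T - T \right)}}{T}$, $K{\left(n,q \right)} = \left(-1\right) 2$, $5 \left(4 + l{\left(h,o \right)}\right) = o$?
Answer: $156$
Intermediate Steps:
$l{\left(h,o \right)} = -4 + \frac{o}{5}$
$K{\left(n,q \right)} = -2$
$s{\left(T \right)} = - \frac{4}{T}$ ($s{\left(T \right)} = \frac{-4 + \frac{T - T}{5}}{T} = \frac{-4 + \frac{1}{5} \cdot 0}{T} = \frac{-4 + 0}{T} = - \frac{4}{T}$)
$138 + s{\left(-4 \right)} \left(\left(48 - 28\right) + K{\left(\left(0 - 4\right) 1,2 \right)}\right) = 138 + - \frac{4}{-4} \left(\left(48 - 28\right) - 2\right) = 138 + \left(-4\right) \left(- \frac{1}{4}\right) \left(20 - 2\right) = 138 + 1 \cdot 18 = 138 + 18 = 156$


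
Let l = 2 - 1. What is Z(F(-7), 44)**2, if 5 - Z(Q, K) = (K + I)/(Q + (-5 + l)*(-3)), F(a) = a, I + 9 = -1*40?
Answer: 36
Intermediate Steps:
l = 1
I = -49 (I = -9 - 1*40 = -9 - 40 = -49)
Z(Q, K) = 5 - (-49 + K)/(12 + Q) (Z(Q, K) = 5 - (K - 49)/(Q + (-5 + 1)*(-3)) = 5 - (-49 + K)/(Q - 4*(-3)) = 5 - (-49 + K)/(Q + 12) = 5 - (-49 + K)/(12 + Q))
Z(F(-7), 44)**2 = ((109 - 1*44 + 5*(-7))/(12 - 7))**2 = ((109 - 44 - 35)/5)**2 = ((1/5)*30)**2 = 6**2 = 36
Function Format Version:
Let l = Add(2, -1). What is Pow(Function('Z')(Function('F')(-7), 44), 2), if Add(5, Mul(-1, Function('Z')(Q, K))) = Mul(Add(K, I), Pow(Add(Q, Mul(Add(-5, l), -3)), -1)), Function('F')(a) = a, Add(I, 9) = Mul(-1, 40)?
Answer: 36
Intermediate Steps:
l = 1
I = -49 (I = Add(-9, Mul(-1, 40)) = Add(-9, -40) = -49)
Function('Z')(Q, K) = Add(5, Mul(-1, Pow(Add(12, Q), -1), Add(-49, K))) (Function('Z')(Q, K) = Add(5, Mul(-1, Mul(Add(K, -49), Pow(Add(Q, Mul(Add(-5, 1), -3)), -1)))) = Add(5, Mul(-1, Mul(Add(-49, K), Pow(Add(Q, Mul(-4, -3)), -1)))) = Add(5, Mul(-1, Mul(Add(-49, K), Pow(Add(Q, 12), -1)))) = Add(5, Mul(-1, Mul(Add(-49, K), Pow(Add(12, Q), -1)))) = Add(5, Mul(-1, Mul(Pow(Add(12, Q), -1), Add(-49, K)))) = Add(5, Mul(-1, Pow(Add(12, Q), -1), Add(-49, K))))
Pow(Function('Z')(Function('F')(-7), 44), 2) = Pow(Mul(Pow(Add(12, -7), -1), Add(109, Mul(-1, 44), Mul(5, -7))), 2) = Pow(Mul(Pow(5, -1), Add(109, -44, -35)), 2) = Pow(Mul(Rational(1, 5), 30), 2) = Pow(6, 2) = 36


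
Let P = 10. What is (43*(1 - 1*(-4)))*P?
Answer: 2150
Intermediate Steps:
(43*(1 - 1*(-4)))*P = (43*(1 - 1*(-4)))*10 = (43*(1 + 4))*10 = (43*5)*10 = 215*10 = 2150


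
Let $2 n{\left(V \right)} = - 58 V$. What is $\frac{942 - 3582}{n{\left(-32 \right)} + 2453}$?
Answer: $- \frac{880}{1127} \approx -0.78083$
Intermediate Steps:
$n{\left(V \right)} = - 29 V$ ($n{\left(V \right)} = \frac{\left(-58\right) V}{2} = - 29 V$)
$\frac{942 - 3582}{n{\left(-32 \right)} + 2453} = \frac{942 - 3582}{\left(-29\right) \left(-32\right) + 2453} = - \frac{2640}{928 + 2453} = - \frac{2640}{3381} = \left(-2640\right) \frac{1}{3381} = - \frac{880}{1127}$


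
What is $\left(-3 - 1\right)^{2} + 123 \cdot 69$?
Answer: $8503$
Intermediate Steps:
$\left(-3 - 1\right)^{2} + 123 \cdot 69 = \left(-4\right)^{2} + 8487 = 16 + 8487 = 8503$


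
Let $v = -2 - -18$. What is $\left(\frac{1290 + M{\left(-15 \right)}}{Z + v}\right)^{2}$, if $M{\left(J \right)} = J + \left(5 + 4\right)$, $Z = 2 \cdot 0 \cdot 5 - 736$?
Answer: $\frac{11449}{3600} \approx 3.1803$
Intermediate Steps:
$v = 16$ ($v = -2 + 18 = 16$)
$Z = -736$ ($Z = 0 \cdot 5 - 736 = 0 - 736 = -736$)
$M{\left(J \right)} = 9 + J$ ($M{\left(J \right)} = J + 9 = 9 + J$)
$\left(\frac{1290 + M{\left(-15 \right)}}{Z + v}\right)^{2} = \left(\frac{1290 + \left(9 - 15\right)}{-736 + 16}\right)^{2} = \left(\frac{1290 - 6}{-720}\right)^{2} = \left(1284 \left(- \frac{1}{720}\right)\right)^{2} = \left(- \frac{107}{60}\right)^{2} = \frac{11449}{3600}$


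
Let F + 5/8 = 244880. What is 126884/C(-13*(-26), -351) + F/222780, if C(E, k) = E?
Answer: 22679989399/60239712 ≈ 376.50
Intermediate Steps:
F = 1959035/8 (F = -5/8 + 244880 = 1959035/8 ≈ 2.4488e+5)
126884/C(-13*(-26), -351) + F/222780 = 126884/((-13*(-26))) + (1959035/8)/222780 = 126884/338 + (1959035/8)*(1/222780) = 126884*(1/338) + 391807/356448 = 63442/169 + 391807/356448 = 22679989399/60239712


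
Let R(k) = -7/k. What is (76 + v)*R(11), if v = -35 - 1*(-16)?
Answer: -399/11 ≈ -36.273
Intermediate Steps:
v = -19 (v = -35 + 16 = -19)
(76 + v)*R(11) = (76 - 19)*(-7/11) = 57*(-7*1/11) = 57*(-7/11) = -399/11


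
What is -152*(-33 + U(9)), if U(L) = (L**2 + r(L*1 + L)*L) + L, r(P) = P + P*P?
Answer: -476520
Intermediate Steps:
r(P) = P + P**2
U(L) = L + L**2 + 2*L**2*(1 + 2*L) (U(L) = (L**2 + ((L*1 + L)*(1 + (L*1 + L)))*L) + L = (L**2 + ((L + L)*(1 + (L + L)))*L) + L = (L**2 + ((2*L)*(1 + 2*L))*L) + L = (L**2 + (2*L*(1 + 2*L))*L) + L = (L**2 + 2*L**2*(1 + 2*L)) + L = L + L**2 + 2*L**2*(1 + 2*L))
-152*(-33 + U(9)) = -152*(-33 + 9*(1 + 3*9 + 4*9**2)) = -152*(-33 + 9*(1 + 27 + 4*81)) = -152*(-33 + 9*(1 + 27 + 324)) = -152*(-33 + 9*352) = -152*(-33 + 3168) = -152*3135 = -476520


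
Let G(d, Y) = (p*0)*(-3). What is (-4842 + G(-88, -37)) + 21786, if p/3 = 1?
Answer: 16944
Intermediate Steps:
p = 3 (p = 3*1 = 3)
G(d, Y) = 0 (G(d, Y) = (3*0)*(-3) = 0*(-3) = 0)
(-4842 + G(-88, -37)) + 21786 = (-4842 + 0) + 21786 = -4842 + 21786 = 16944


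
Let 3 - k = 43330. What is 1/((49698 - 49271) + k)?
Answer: -1/42900 ≈ -2.3310e-5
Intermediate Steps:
k = -43327 (k = 3 - 1*43330 = 3 - 43330 = -43327)
1/((49698 - 49271) + k) = 1/((49698 - 49271) - 43327) = 1/(427 - 43327) = 1/(-42900) = -1/42900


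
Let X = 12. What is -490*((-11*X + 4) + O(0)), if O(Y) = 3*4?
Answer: 56840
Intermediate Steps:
O(Y) = 12
-490*((-11*X + 4) + O(0)) = -490*((-11*12 + 4) + 12) = -490*((-132 + 4) + 12) = -490*(-128 + 12) = -490*(-116) = 56840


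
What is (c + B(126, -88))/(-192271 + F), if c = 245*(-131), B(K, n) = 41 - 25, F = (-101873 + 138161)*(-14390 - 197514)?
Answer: 32079/7689764623 ≈ 4.1716e-6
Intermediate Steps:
F = -7689572352 (F = 36288*(-211904) = -7689572352)
B(K, n) = 16
c = -32095
(c + B(126, -88))/(-192271 + F) = (-32095 + 16)/(-192271 - 7689572352) = -32079/(-7689764623) = -32079*(-1/7689764623) = 32079/7689764623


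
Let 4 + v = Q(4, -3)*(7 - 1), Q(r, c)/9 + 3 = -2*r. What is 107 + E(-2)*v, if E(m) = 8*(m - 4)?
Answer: 28811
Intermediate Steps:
Q(r, c) = -27 - 18*r (Q(r, c) = -27 + 9*(-2*r) = -27 - 18*r)
v = -598 (v = -4 + (-27 - 18*4)*(7 - 1) = -4 + (-27 - 72)*6 = -4 - 99*6 = -4 - 594 = -598)
E(m) = -32 + 8*m (E(m) = 8*(-4 + m) = -32 + 8*m)
107 + E(-2)*v = 107 + (-32 + 8*(-2))*(-598) = 107 + (-32 - 16)*(-598) = 107 - 48*(-598) = 107 + 28704 = 28811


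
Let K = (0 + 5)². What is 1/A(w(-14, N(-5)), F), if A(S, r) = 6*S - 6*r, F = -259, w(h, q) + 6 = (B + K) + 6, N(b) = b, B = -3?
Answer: 1/1686 ≈ 0.00059312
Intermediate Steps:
K = 25 (K = 5² = 25)
w(h, q) = 22 (w(h, q) = -6 + ((-3 + 25) + 6) = -6 + (22 + 6) = -6 + 28 = 22)
A(S, r) = -6*r + 6*S
1/A(w(-14, N(-5)), F) = 1/(-6*(-259) + 6*22) = 1/(1554 + 132) = 1/1686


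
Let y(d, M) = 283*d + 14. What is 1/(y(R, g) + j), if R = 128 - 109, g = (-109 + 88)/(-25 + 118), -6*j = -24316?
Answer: 3/28331 ≈ 0.00010589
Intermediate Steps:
j = 12158/3 (j = -1/6*(-24316) = 12158/3 ≈ 4052.7)
g = -7/31 (g = -21/93 = -21*1/93 = -7/31 ≈ -0.22581)
R = 19
y(d, M) = 14 + 283*d
1/(y(R, g) + j) = 1/((14 + 283*19) + 12158/3) = 1/((14 + 5377) + 12158/3) = 1/(5391 + 12158/3) = 1/(28331/3) = 3/28331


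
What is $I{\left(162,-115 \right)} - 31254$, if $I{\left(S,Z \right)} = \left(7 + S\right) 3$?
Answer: $-30747$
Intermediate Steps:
$I{\left(S,Z \right)} = 21 + 3 S$
$I{\left(162,-115 \right)} - 31254 = \left(21 + 3 \cdot 162\right) - 31254 = \left(21 + 486\right) - 31254 = 507 - 31254 = -30747$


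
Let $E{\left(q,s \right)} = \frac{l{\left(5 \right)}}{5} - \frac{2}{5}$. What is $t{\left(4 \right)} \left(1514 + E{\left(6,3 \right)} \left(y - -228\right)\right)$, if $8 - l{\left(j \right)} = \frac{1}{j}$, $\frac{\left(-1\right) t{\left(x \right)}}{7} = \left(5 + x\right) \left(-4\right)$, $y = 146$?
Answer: $\frac{12271392}{25} \approx 4.9086 \cdot 10^{5}$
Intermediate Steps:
$t{\left(x \right)} = 140 + 28 x$ ($t{\left(x \right)} = - 7 \left(5 + x\right) \left(-4\right) = - 7 \left(-20 - 4 x\right) = 140 + 28 x$)
$l{\left(j \right)} = 8 - \frac{1}{j}$
$E{\left(q,s \right)} = \frac{29}{25}$ ($E{\left(q,s \right)} = \frac{8 - \frac{1}{5}}{5} - \frac{2}{5} = \left(8 - \frac{1}{5}\right) \frac{1}{5} - \frac{2}{5} = \frac{39}{5} \cdot \frac{1}{5} - \frac{2}{5} = \frac{39}{25} - \frac{2}{5} = \frac{29}{25}$)
$t{\left(4 \right)} \left(1514 + E{\left(6,3 \right)} \left(y - -228\right)\right) = \left(140 + 28 \cdot 4\right) \left(1514 + \frac{29 \left(146 - -228\right)}{25}\right) = \left(140 + 112\right) \left(1514 + \frac{29 \left(146 + 228\right)}{25}\right) = 252 \left(1514 + \frac{29}{25} \cdot 374\right) = 252 \left(1514 + \frac{10846}{25}\right) = 252 \cdot \frac{48696}{25} = \frac{12271392}{25}$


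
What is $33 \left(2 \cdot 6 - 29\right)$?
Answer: $-561$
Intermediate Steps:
$33 \left(2 \cdot 6 - 29\right) = 33 \left(12 - 29\right) = 33 \left(-17\right) = -561$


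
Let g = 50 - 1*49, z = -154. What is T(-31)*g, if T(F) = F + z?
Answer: -185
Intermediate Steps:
T(F) = -154 + F (T(F) = F - 154 = -154 + F)
g = 1 (g = 50 - 49 = 1)
T(-31)*g = (-154 - 31)*1 = -185*1 = -185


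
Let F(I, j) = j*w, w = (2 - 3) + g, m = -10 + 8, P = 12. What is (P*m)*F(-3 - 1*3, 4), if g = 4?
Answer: -288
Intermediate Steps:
m = -2
w = 3 (w = (2 - 3) + 4 = -1 + 4 = 3)
F(I, j) = 3*j (F(I, j) = j*3 = 3*j)
(P*m)*F(-3 - 1*3, 4) = (12*(-2))*(3*4) = -24*12 = -288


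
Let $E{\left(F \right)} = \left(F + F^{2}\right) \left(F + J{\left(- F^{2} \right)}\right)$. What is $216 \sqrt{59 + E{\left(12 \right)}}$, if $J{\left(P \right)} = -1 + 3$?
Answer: $216 \sqrt{2243} \approx 10230.0$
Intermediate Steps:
$J{\left(P \right)} = 2$
$E{\left(F \right)} = \left(2 + F\right) \left(F + F^{2}\right)$ ($E{\left(F \right)} = \left(F + F^{2}\right) \left(F + 2\right) = \left(F + F^{2}\right) \left(2 + F\right) = \left(2 + F\right) \left(F + F^{2}\right)$)
$216 \sqrt{59 + E{\left(12 \right)}} = 216 \sqrt{59 + 12 \left(2 + 12^{2} + 3 \cdot 12\right)} = 216 \sqrt{59 + 12 \left(2 + 144 + 36\right)} = 216 \sqrt{59 + 12 \cdot 182} = 216 \sqrt{59 + 2184} = 216 \sqrt{2243}$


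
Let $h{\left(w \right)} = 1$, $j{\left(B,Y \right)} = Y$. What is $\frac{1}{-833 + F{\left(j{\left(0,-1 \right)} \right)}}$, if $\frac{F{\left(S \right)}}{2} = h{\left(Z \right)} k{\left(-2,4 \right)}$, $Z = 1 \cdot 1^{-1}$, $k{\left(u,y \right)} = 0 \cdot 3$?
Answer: $- \frac{1}{833} \approx -0.0012005$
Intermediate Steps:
$k{\left(u,y \right)} = 0$
$Z = 1$ ($Z = 1 \cdot 1 = 1$)
$F{\left(S \right)} = 0$ ($F{\left(S \right)} = 2 \cdot 1 \cdot 0 = 2 \cdot 0 = 0$)
$\frac{1}{-833 + F{\left(j{\left(0,-1 \right)} \right)}} = \frac{1}{-833 + 0} = \frac{1}{-833} = - \frac{1}{833}$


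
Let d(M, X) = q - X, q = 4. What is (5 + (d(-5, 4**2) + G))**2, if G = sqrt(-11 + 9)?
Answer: (-7 + I*sqrt(2))**2 ≈ 47.0 - 19.799*I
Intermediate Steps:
G = I*sqrt(2) (G = sqrt(-2) = I*sqrt(2) ≈ 1.4142*I)
d(M, X) = 4 - X
(5 + (d(-5, 4**2) + G))**2 = (5 + ((4 - 1*4**2) + I*sqrt(2)))**2 = (5 + ((4 - 1*16) + I*sqrt(2)))**2 = (5 + ((4 - 16) + I*sqrt(2)))**2 = (5 + (-12 + I*sqrt(2)))**2 = (-7 + I*sqrt(2))**2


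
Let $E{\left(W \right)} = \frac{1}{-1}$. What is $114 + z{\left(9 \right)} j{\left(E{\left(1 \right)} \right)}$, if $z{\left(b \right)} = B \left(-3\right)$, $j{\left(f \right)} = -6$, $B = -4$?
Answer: $42$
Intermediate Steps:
$E{\left(W \right)} = -1$
$z{\left(b \right)} = 12$ ($z{\left(b \right)} = \left(-4\right) \left(-3\right) = 12$)
$114 + z{\left(9 \right)} j{\left(E{\left(1 \right)} \right)} = 114 + 12 \left(-6\right) = 114 - 72 = 42$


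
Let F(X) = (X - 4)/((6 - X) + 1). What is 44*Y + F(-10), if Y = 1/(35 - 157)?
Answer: -1228/1037 ≈ -1.1842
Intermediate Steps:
Y = -1/122 (Y = 1/(-122) = -1/122 ≈ -0.0081967)
F(X) = (-4 + X)/(7 - X)
44*Y + F(-10) = 44*(-1/122) + (4 - 1*(-10))/(-7 - 10) = -22/61 + (4 + 10)/(-17) = -22/61 - 1/17*14 = -22/61 - 14/17 = -1228/1037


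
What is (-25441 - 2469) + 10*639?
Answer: -21520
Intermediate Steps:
(-25441 - 2469) + 10*639 = -27910 + 6390 = -21520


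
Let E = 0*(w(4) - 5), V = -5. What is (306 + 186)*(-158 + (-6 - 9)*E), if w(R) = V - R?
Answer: -77736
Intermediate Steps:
w(R) = -5 - R
E = 0 (E = 0*((-5 - 1*4) - 5) = 0*((-5 - 4) - 5) = 0*(-9 - 5) = 0*(-14) = 0)
(306 + 186)*(-158 + (-6 - 9)*E) = (306 + 186)*(-158 + (-6 - 9)*0) = 492*(-158 - 15*0) = 492*(-158 + 0) = 492*(-158) = -77736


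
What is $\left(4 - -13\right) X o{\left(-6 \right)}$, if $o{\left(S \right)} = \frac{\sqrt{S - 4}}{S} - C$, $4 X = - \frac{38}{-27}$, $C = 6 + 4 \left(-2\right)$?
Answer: $\frac{323}{27} - \frac{323 i \sqrt{10}}{324} \approx 11.963 - 3.1525 i$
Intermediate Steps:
$C = -2$ ($C = 6 - 8 = -2$)
$X = \frac{19}{54}$ ($X = \frac{\left(-38\right) \frac{1}{-27}}{4} = \frac{\left(-38\right) \left(- \frac{1}{27}\right)}{4} = \frac{1}{4} \cdot \frac{38}{27} = \frac{19}{54} \approx 0.35185$)
$o{\left(S \right)} = 2 + \frac{\sqrt{-4 + S}}{S}$ ($o{\left(S \right)} = \frac{\sqrt{S - 4}}{S} - -2 = \frac{\sqrt{-4 + S}}{S} + 2 = 2 + \frac{\sqrt{-4 + S}}{S}$)
$\left(4 - -13\right) X o{\left(-6 \right)} = \left(4 - -13\right) \frac{19}{54} \left(2 + \frac{\sqrt{-4 - 6}}{-6}\right) = \left(4 + 13\right) \frac{19}{54} \left(2 - \frac{\sqrt{-10}}{6}\right) = 17 \cdot \frac{19}{54} \left(2 - \frac{i \sqrt{10}}{6}\right) = \frac{323 \left(2 - \frac{i \sqrt{10}}{6}\right)}{54} = \frac{323}{27} - \frac{323 i \sqrt{10}}{324}$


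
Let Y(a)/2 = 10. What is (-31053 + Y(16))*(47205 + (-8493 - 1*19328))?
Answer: -601543672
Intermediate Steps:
Y(a) = 20 (Y(a) = 2*10 = 20)
(-31053 + Y(16))*(47205 + (-8493 - 1*19328)) = (-31053 + 20)*(47205 + (-8493 - 1*19328)) = -31033*(47205 + (-8493 - 19328)) = -31033*(47205 - 27821) = -31033*19384 = -601543672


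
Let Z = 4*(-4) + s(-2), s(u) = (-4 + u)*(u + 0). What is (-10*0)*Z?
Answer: 0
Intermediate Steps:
s(u) = u*(-4 + u) (s(u) = (-4 + u)*u = u*(-4 + u))
Z = -4 (Z = 4*(-4) - 2*(-4 - 2) = -16 - 2*(-6) = -16 + 12 = -4)
(-10*0)*Z = -10*0*(-4) = 0*(-4) = 0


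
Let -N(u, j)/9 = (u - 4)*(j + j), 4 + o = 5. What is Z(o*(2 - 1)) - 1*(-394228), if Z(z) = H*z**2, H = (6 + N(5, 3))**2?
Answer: 396532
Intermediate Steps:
o = 1 (o = -4 + 5 = 1)
N(u, j) = -18*j*(-4 + u) (N(u, j) = -9*(u - 4)*(j + j) = -9*(-4 + u)*2*j = -18*j*(-4 + u))
H = 2304 (H = (6 + 18*3*(4 - 1*5))**2 = (6 + 18*3*(4 - 5))**2 = (6 + 18*3*(-1))**2 = (6 - 54)**2 = (-48)**2 = 2304)
Z(z) = 2304*z**2
Z(o*(2 - 1)) - 1*(-394228) = 2304*(1*(2 - 1))**2 - 1*(-394228) = 2304*(1*1)**2 + 394228 = 2304*1**2 + 394228 = 2304*1 + 394228 = 2304 + 394228 = 396532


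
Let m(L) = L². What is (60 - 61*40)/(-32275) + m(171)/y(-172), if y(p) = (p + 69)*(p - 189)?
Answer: 571883/664865 ≈ 0.86015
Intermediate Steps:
y(p) = (-189 + p)*(69 + p) (y(p) = (69 + p)*(-189 + p) = (-189 + p)*(69 + p))
(60 - 61*40)/(-32275) + m(171)/y(-172) = (60 - 61*40)/(-32275) + 171²/(-13041 + (-172)² - 120*(-172)) = (60 - 2440)*(-1/32275) + 29241/(-13041 + 29584 + 20640) = -2380*(-1/32275) + 29241/37183 = 476/6455 + 29241*(1/37183) = 476/6455 + 81/103 = 571883/664865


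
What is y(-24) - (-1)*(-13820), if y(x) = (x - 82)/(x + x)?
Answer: -331627/24 ≈ -13818.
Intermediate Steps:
y(x) = (-82 + x)/(2*x) (y(x) = (-82 + x)/((2*x)) = (-82 + x)*(1/(2*x)) = (-82 + x)/(2*x))
y(-24) - (-1)*(-13820) = (1/2)*(-82 - 24)/(-24) - (-1)*(-13820) = (1/2)*(-1/24)*(-106) - 1*13820 = 53/24 - 13820 = -331627/24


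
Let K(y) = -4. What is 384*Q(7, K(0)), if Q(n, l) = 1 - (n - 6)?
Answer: 0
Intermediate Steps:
Q(n, l) = 7 - n (Q(n, l) = 1 - (-6 + n) = 1 + (6 - n) = 7 - n)
384*Q(7, K(0)) = 384*(7 - 1*7) = 384*(7 - 7) = 384*0 = 0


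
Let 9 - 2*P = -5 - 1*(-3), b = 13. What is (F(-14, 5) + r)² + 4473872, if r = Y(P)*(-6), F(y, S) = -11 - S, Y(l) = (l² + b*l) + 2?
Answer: 19526217/4 ≈ 4.8816e+6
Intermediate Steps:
P = 11/2 (P = 9/2 - (-5 - 1*(-3))/2 = 9/2 - (-5 + 3)/2 = 9/2 - ½*(-2) = 9/2 + 1 = 11/2 ≈ 5.5000)
Y(l) = 2 + l² + 13*l (Y(l) = (l² + 13*l) + 2 = 2 + l² + 13*l)
r = -1245/2 (r = (2 + (11/2)² + 13*(11/2))*(-6) = (2 + 121/4 + 143/2)*(-6) = (415/4)*(-6) = -1245/2 ≈ -622.50)
(F(-14, 5) + r)² + 4473872 = ((-11 - 1*5) - 1245/2)² + 4473872 = ((-11 - 5) - 1245/2)² + 4473872 = (-16 - 1245/2)² + 4473872 = (-1277/2)² + 4473872 = 1630729/4 + 4473872 = 19526217/4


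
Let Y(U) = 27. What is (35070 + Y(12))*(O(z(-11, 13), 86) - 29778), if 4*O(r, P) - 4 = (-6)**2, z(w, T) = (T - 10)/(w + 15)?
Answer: -1044767496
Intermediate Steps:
z(w, T) = (-10 + T)/(15 + w)
O(r, P) = 10 (O(r, P) = 1 + (1/4)*(-6)**2 = 1 + (1/4)*36 = 1 + 9 = 10)
(35070 + Y(12))*(O(z(-11, 13), 86) - 29778) = (35070 + 27)*(10 - 29778) = 35097*(-29768) = -1044767496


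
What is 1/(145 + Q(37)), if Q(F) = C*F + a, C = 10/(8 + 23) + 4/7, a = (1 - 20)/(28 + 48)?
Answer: 868/154355 ≈ 0.0056234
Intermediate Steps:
a = -¼ (a = -19/76 = -19*1/76 = -¼ ≈ -0.25000)
C = 194/217 (C = 10/31 + 4*(⅐) = 10*(1/31) + 4/7 = 10/31 + 4/7 = 194/217 ≈ 0.89401)
Q(F) = -¼ + 194*F/217 (Q(F) = 194*F/217 - ¼ = -¼ + 194*F/217)
1/(145 + Q(37)) = 1/(145 + (-¼ + (194/217)*37)) = 1/(145 + (-¼ + 7178/217)) = 1/(145 + 28495/868) = 1/(154355/868) = 868/154355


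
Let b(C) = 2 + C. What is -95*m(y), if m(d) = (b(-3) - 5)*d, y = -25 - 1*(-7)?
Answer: -10260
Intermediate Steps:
y = -18 (y = -25 + 7 = -18)
m(d) = -6*d (m(d) = ((2 - 3) - 5)*d = (-1 - 5)*d = -6*d)
-95*m(y) = -(-570)*(-18) = -95*108 = -10260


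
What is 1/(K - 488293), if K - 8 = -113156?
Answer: -1/601441 ≈ -1.6627e-6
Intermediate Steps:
K = -113148 (K = 8 - 113156 = -113148)
1/(K - 488293) = 1/(-113148 - 488293) = 1/(-601441) = -1/601441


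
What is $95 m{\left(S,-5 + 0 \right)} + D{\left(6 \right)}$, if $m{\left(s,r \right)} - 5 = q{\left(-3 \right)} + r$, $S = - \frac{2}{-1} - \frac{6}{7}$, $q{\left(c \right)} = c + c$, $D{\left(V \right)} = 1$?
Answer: $-569$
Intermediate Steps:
$q{\left(c \right)} = 2 c$
$S = \frac{8}{7}$ ($S = \left(-2\right) \left(-1\right) - \frac{6}{7} = 2 - \frac{6}{7} = \frac{8}{7} \approx 1.1429$)
$m{\left(s,r \right)} = -1 + r$ ($m{\left(s,r \right)} = 5 + \left(2 \left(-3\right) + r\right) = 5 + \left(-6 + r\right) = -1 + r$)
$95 m{\left(S,-5 + 0 \right)} + D{\left(6 \right)} = 95 \left(-1 + \left(-5 + 0\right)\right) + 1 = 95 \left(-1 - 5\right) + 1 = 95 \left(-6\right) + 1 = -570 + 1 = -569$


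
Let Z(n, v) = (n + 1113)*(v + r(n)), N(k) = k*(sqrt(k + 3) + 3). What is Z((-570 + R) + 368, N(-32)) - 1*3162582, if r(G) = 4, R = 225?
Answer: -3267094 - 36352*I*sqrt(29) ≈ -3.2671e+6 - 1.9576e+5*I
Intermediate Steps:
N(k) = k*(3 + sqrt(3 + k)) (N(k) = k*(sqrt(3 + k) + 3) = k*(3 + sqrt(3 + k)))
Z(n, v) = (4 + v)*(1113 + n) (Z(n, v) = (n + 1113)*(v + 4) = (1113 + n)*(4 + v) = (4 + v)*(1113 + n))
Z((-570 + R) + 368, N(-32)) - 1*3162582 = (4452 + 4*((-570 + 225) + 368) + 1113*(-32*(3 + sqrt(3 - 32))) + ((-570 + 225) + 368)*(-32*(3 + sqrt(3 - 32)))) - 1*3162582 = (4452 + 4*(-345 + 368) + 1113*(-32*(3 + sqrt(-29))) + (-345 + 368)*(-32*(3 + sqrt(-29)))) - 3162582 = (4452 + 4*23 + 1113*(-32*(3 + I*sqrt(29))) + 23*(-32*(3 + I*sqrt(29)))) - 3162582 = (4452 + 92 + 1113*(-96 - 32*I*sqrt(29)) + 23*(-96 - 32*I*sqrt(29))) - 3162582 = (4452 + 92 + (-106848 - 35616*I*sqrt(29)) + (-2208 - 736*I*sqrt(29))) - 3162582 = (-104512 - 36352*I*sqrt(29)) - 3162582 = -3267094 - 36352*I*sqrt(29)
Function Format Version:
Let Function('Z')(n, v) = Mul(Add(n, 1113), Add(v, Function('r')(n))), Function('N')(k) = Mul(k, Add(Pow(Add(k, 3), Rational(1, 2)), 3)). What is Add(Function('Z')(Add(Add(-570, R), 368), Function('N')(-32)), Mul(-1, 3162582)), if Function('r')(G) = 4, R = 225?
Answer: Add(-3267094, Mul(-36352, I, Pow(29, Rational(1, 2)))) ≈ Add(-3.2671e+6, Mul(-1.9576e+5, I))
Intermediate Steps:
Function('N')(k) = Mul(k, Add(3, Pow(Add(3, k), Rational(1, 2)))) (Function('N')(k) = Mul(k, Add(Pow(Add(3, k), Rational(1, 2)), 3)) = Mul(k, Add(3, Pow(Add(3, k), Rational(1, 2)))))
Function('Z')(n, v) = Mul(Add(4, v), Add(1113, n)) (Function('Z')(n, v) = Mul(Add(n, 1113), Add(v, 4)) = Mul(Add(1113, n), Add(4, v)) = Mul(Add(4, v), Add(1113, n)))
Add(Function('Z')(Add(Add(-570, R), 368), Function('N')(-32)), Mul(-1, 3162582)) = Add(Add(4452, Mul(4, Add(Add(-570, 225), 368)), Mul(1113, Mul(-32, Add(3, Pow(Add(3, -32), Rational(1, 2))))), Mul(Add(Add(-570, 225), 368), Mul(-32, Add(3, Pow(Add(3, -32), Rational(1, 2)))))), Mul(-1, 3162582)) = Add(Add(4452, Mul(4, Add(-345, 368)), Mul(1113, Mul(-32, Add(3, Pow(-29, Rational(1, 2))))), Mul(Add(-345, 368), Mul(-32, Add(3, Pow(-29, Rational(1, 2)))))), -3162582) = Add(Add(4452, Mul(4, 23), Mul(1113, Mul(-32, Add(3, Mul(I, Pow(29, Rational(1, 2)))))), Mul(23, Mul(-32, Add(3, Mul(I, Pow(29, Rational(1, 2))))))), -3162582) = Add(Add(4452, 92, Mul(1113, Add(-96, Mul(-32, I, Pow(29, Rational(1, 2))))), Mul(23, Add(-96, Mul(-32, I, Pow(29, Rational(1, 2)))))), -3162582) = Add(Add(4452, 92, Add(-106848, Mul(-35616, I, Pow(29, Rational(1, 2)))), Add(-2208, Mul(-736, I, Pow(29, Rational(1, 2))))), -3162582) = Add(Add(-104512, Mul(-36352, I, Pow(29, Rational(1, 2)))), -3162582) = Add(-3267094, Mul(-36352, I, Pow(29, Rational(1, 2))))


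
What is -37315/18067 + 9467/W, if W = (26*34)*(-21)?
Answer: -123393707/47913684 ≈ -2.5753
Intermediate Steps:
W = -18564 (W = 884*(-21) = -18564)
-37315/18067 + 9467/W = -37315/18067 + 9467/(-18564) = -37315*1/18067 + 9467*(-1/18564) = -37315/18067 - 9467/18564 = -123393707/47913684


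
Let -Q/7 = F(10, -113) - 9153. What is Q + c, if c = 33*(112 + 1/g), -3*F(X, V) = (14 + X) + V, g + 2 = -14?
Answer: 3242749/48 ≈ 67557.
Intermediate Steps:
g = -16 (g = -2 - 14 = -16)
F(X, V) = -14/3 - V/3 - X/3 (F(X, V) = -((14 + X) + V)/3 = -(14 + V + X)/3 = -14/3 - V/3 - X/3)
c = 59103/16 (c = 33*(112 + 1/(-16)) = 33*(112 - 1/16) = 33*(1791/16) = 59103/16 ≈ 3693.9)
Q = 191590/3 (Q = -7*((-14/3 - ⅓*(-113) - ⅓*10) - 9153) = -7*((-14/3 + 113/3 - 10/3) - 9153) = -7*(89/3 - 9153) = -7*(-27370/3) = 191590/3 ≈ 63863.)
Q + c = 191590/3 + 59103/16 = 3242749/48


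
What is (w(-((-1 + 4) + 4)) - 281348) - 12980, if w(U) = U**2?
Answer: -294279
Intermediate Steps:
(w(-((-1 + 4) + 4)) - 281348) - 12980 = ((-((-1 + 4) + 4))**2 - 281348) - 12980 = ((-(3 + 4))**2 - 281348) - 12980 = ((-1*7)**2 - 281348) - 12980 = ((-7)**2 - 281348) - 12980 = (49 - 281348) - 12980 = -281299 - 12980 = -294279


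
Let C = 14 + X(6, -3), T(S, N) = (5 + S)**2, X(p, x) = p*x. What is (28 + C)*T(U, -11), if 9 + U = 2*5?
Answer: 864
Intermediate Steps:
U = 1 (U = -9 + 2*5 = -9 + 10 = 1)
C = -4 (C = 14 + 6*(-3) = 14 - 18 = -4)
(28 + C)*T(U, -11) = (28 - 4)*(5 + 1)**2 = 24*6**2 = 24*36 = 864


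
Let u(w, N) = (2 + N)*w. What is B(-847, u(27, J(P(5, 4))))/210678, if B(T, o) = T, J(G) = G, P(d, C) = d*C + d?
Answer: -847/210678 ≈ -0.0040204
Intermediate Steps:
P(d, C) = d + C*d (P(d, C) = C*d + d = d + C*d)
u(w, N) = w*(2 + N)
B(-847, u(27, J(P(5, 4))))/210678 = -847/210678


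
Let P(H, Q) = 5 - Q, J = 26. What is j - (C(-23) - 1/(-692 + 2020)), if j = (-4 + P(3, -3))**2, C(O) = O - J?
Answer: 86321/1328 ≈ 65.001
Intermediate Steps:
C(O) = -26 + O (C(O) = O - 1*26 = O - 26 = -26 + O)
j = 16 (j = (-4 + (5 - 1*(-3)))**2 = (-4 + (5 + 3))**2 = (-4 + 8)**2 = 4**2 = 16)
j - (C(-23) - 1/(-692 + 2020)) = 16 - ((-26 - 23) - 1/(-692 + 2020)) = 16 - (-49 - 1/1328) = 16 - 1*(-65073/1328) = 16 + 65073/1328 = 86321/1328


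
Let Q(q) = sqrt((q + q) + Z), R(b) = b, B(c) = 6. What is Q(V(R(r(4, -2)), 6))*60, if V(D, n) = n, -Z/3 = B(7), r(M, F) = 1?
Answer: 60*I*sqrt(6) ≈ 146.97*I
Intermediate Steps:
Z = -18 (Z = -3*6 = -18)
Q(q) = sqrt(-18 + 2*q) (Q(q) = sqrt((q + q) - 18) = sqrt(2*q - 18) = sqrt(-18 + 2*q))
Q(V(R(r(4, -2)), 6))*60 = sqrt(-18 + 2*6)*60 = sqrt(-18 + 12)*60 = sqrt(-6)*60 = (I*sqrt(6))*60 = 60*I*sqrt(6)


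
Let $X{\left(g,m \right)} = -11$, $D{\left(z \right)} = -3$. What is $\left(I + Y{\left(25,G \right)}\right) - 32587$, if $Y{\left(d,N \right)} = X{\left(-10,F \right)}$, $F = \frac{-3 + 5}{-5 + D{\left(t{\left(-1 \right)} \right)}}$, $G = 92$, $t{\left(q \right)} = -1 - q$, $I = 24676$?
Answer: $-7922$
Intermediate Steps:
$F = - \frac{1}{4}$ ($F = \frac{-3 + 5}{-5 - 3} = \frac{2}{-8} = 2 \left(- \frac{1}{8}\right) = - \frac{1}{4} \approx -0.25$)
$Y{\left(d,N \right)} = -11$
$\left(I + Y{\left(25,G \right)}\right) - 32587 = \left(24676 - 11\right) - 32587 = 24665 - 32587 = -7922$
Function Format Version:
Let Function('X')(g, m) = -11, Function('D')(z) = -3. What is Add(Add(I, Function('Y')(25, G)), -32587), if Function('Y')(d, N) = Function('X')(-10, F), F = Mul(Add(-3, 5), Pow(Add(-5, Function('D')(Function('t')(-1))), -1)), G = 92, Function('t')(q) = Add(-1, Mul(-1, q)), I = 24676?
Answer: -7922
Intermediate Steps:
F = Rational(-1, 4) (F = Mul(Add(-3, 5), Pow(Add(-5, -3), -1)) = Mul(2, Pow(-8, -1)) = Mul(2, Rational(-1, 8)) = Rational(-1, 4) ≈ -0.25000)
Function('Y')(d, N) = -11
Add(Add(I, Function('Y')(25, G)), -32587) = Add(Add(24676, -11), -32587) = Add(24665, -32587) = -7922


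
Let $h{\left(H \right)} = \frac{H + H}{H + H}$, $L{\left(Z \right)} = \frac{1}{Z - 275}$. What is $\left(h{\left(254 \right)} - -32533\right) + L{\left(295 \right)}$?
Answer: $\frac{650681}{20} \approx 32534.0$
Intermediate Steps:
$L{\left(Z \right)} = \frac{1}{-275 + Z}$
$h{\left(H \right)} = 1$ ($h{\left(H \right)} = \frac{2 H}{2 H} = 2 H \frac{1}{2 H} = 1$)
$\left(h{\left(254 \right)} - -32533\right) + L{\left(295 \right)} = \left(1 - -32533\right) + \frac{1}{-275 + 295} = \left(1 + \left(32637 - 104\right)\right) + \frac{1}{20} = \left(1 + 32533\right) + \frac{1}{20} = 32534 + \frac{1}{20} = \frac{650681}{20}$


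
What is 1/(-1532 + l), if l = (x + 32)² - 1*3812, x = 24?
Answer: -1/2208 ≈ -0.00045290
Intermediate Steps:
l = -676 (l = (24 + 32)² - 1*3812 = 56² - 3812 = 3136 - 3812 = -676)
1/(-1532 + l) = 1/(-1532 - 676) = 1/(-2208) = -1/2208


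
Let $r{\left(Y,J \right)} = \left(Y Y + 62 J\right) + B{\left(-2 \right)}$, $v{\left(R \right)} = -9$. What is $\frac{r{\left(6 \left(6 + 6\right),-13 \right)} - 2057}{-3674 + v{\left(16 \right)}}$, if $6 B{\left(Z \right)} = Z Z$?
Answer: $- \frac{6965}{11049} \approx -0.63037$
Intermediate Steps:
$B{\left(Z \right)} = \frac{Z^{2}}{6}$ ($B{\left(Z \right)} = \frac{Z Z}{6} = \frac{Z^{2}}{6}$)
$r{\left(Y,J \right)} = \frac{2}{3} + Y^{2} + 62 J$ ($r{\left(Y,J \right)} = \left(Y Y + 62 J\right) + \frac{\left(-2\right)^{2}}{6} = \left(Y^{2} + 62 J\right) + \frac{1}{6} \cdot 4 = \left(Y^{2} + 62 J\right) + \frac{2}{3} = \frac{2}{3} + Y^{2} + 62 J$)
$\frac{r{\left(6 \left(6 + 6\right),-13 \right)} - 2057}{-3674 + v{\left(16 \right)}} = \frac{\left(\frac{2}{3} + \left(6 \left(6 + 6\right)\right)^{2} + 62 \left(-13\right)\right) - 2057}{-3674 - 9} = \frac{\left(\frac{2}{3} + \left(6 \cdot 12\right)^{2} - 806\right) - 2057}{-3683} = \left(\left(\frac{2}{3} + 72^{2} - 806\right) - 2057\right) \left(- \frac{1}{3683}\right) = \left(\left(\frac{2}{3} + 5184 - 806\right) - 2057\right) \left(- \frac{1}{3683}\right) = \left(\frac{13136}{3} - 2057\right) \left(- \frac{1}{3683}\right) = \frac{6965}{3} \left(- \frac{1}{3683}\right) = - \frac{6965}{11049}$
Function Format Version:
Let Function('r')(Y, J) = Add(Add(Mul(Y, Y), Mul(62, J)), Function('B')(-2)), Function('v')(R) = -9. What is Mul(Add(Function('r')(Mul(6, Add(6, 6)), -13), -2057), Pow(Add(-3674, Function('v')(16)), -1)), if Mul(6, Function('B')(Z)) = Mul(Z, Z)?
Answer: Rational(-6965, 11049) ≈ -0.63037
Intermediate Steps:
Function('B')(Z) = Mul(Rational(1, 6), Pow(Z, 2)) (Function('B')(Z) = Mul(Rational(1, 6), Mul(Z, Z)) = Mul(Rational(1, 6), Pow(Z, 2)))
Function('r')(Y, J) = Add(Rational(2, 3), Pow(Y, 2), Mul(62, J)) (Function('r')(Y, J) = Add(Add(Mul(Y, Y), Mul(62, J)), Mul(Rational(1, 6), Pow(-2, 2))) = Add(Add(Pow(Y, 2), Mul(62, J)), Mul(Rational(1, 6), 4)) = Add(Add(Pow(Y, 2), Mul(62, J)), Rational(2, 3)) = Add(Rational(2, 3), Pow(Y, 2), Mul(62, J)))
Mul(Add(Function('r')(Mul(6, Add(6, 6)), -13), -2057), Pow(Add(-3674, Function('v')(16)), -1)) = Mul(Add(Add(Rational(2, 3), Pow(Mul(6, Add(6, 6)), 2), Mul(62, -13)), -2057), Pow(Add(-3674, -9), -1)) = Mul(Add(Add(Rational(2, 3), Pow(Mul(6, 12), 2), -806), -2057), Pow(-3683, -1)) = Mul(Add(Add(Rational(2, 3), Pow(72, 2), -806), -2057), Rational(-1, 3683)) = Mul(Add(Add(Rational(2, 3), 5184, -806), -2057), Rational(-1, 3683)) = Mul(Add(Rational(13136, 3), -2057), Rational(-1, 3683)) = Mul(Rational(6965, 3), Rational(-1, 3683)) = Rational(-6965, 11049)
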